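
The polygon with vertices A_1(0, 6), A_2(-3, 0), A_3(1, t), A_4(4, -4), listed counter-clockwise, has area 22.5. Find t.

Write out the shoelace sum; only the two edges meeting at A_3 involve t:
2·Area = [((-3)·t − 1·0) + (1·(-4) − 4·t)] + 42
       = -7·t + 38 = 45
⇒ t = -1.

-1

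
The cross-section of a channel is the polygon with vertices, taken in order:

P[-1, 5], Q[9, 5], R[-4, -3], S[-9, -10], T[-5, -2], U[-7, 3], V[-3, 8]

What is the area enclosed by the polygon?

Apply the shoelace (surveyor's) formula: 2A = Σ (x_i·y_{i+1} − x_{i+1}·y_i), indices taken mod 7.
Cross-terms: -50, -7, 13, -32, -29, -47, -7  ⇒  Σ = -159
Area = |Σ|/2 = 79.5.

79.5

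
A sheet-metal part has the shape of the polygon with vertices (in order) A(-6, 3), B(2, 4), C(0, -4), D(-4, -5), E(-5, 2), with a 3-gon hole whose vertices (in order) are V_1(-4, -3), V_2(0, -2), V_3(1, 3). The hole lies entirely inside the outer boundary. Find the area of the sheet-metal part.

Outer boundary:
Σ = (-30) + (-8) + (-16) + (-33) + (-3) = -90
Area = |Σ|/2 = 45.
Hole:
Cross-terms: 8, 2, 9  ⇒  Σ = 19
Area = |Σ|/2 = 9.5.
Net area = 45 − 9.5 = 35.5.

35.5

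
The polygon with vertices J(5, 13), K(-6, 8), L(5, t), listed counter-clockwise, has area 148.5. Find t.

-14

Write out the shoelace sum; only the two edges meeting at L involve t:
2·Area = [((-6)·t − 5·8) + (5·13 − 5·t)] + 118
       = -11·t + 143 = 297
⇒ t = -14.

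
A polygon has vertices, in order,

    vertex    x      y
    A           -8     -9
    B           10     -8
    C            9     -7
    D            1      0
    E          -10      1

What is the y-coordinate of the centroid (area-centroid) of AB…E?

-580/131

Apply the shoelace formula. First the cross-terms c_i = x_i·y_{i+1} − x_{i+1}·y_i:
  154, 2, 7, 1, 98  ⇒  2A = 262, A = 131.
Then Σ (y_i + y_{i+1})·c_i = -3480, so ȳ = -3480 / (6·131) = -580/131.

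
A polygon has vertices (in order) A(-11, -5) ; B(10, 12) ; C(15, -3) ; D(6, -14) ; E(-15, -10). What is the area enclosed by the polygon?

394.5

Apply Gauss's area formula: 2A = Σ (x_i·y_{i+1} − x_{i+1}·y_i), indices taken mod 5.
Cross-terms: -82, -210, -192, -270, -35  ⇒  Σ = -789
Area = |Σ|/2 = 394.5.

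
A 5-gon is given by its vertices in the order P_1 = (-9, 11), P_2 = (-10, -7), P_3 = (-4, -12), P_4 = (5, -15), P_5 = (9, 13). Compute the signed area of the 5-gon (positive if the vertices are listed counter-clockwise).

Apply the shoelace (surveyor's) formula: 2A = Σ (x_i·y_{i+1} − x_{i+1}·y_i), indices taken mod 5.
Cross-terms: 173, 92, 120, 200, 216  ⇒  Σ = 801
Signed area = Σ/2 = 400.5 (positive ⇒ counter-clockwise traversal).

400.5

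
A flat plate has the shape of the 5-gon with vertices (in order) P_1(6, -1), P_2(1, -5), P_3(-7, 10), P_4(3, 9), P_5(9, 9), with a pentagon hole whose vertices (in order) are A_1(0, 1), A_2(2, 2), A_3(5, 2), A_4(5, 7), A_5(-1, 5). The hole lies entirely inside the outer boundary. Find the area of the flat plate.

108

Outer boundary:
P_1→P_2: (6)(-5) − (1)(-1) = -29
P_2→P_3: (1)(10) − (-7)(-5) = -25
P_3→P_4: (-7)(9) − (3)(10) = -93
P_4→P_5: (3)(9) − (9)(9) = -54
P_5→P_1: (9)(-1) − (6)(9) = -63
Σ = -264
Area = |Σ|/2 = 132.
Hole:
Apply Gauss's area formula: 2A = Σ (x_i·y_{i+1} − x_{i+1}·y_i), indices taken mod 5.
Cross-terms: -2, -6, 25, 32, -1  ⇒  Σ = 48
Area = |Σ|/2 = 24.
Net area = 132 − 24 = 108.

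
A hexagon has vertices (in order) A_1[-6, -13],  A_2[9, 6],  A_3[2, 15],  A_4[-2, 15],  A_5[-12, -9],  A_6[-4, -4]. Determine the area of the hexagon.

251

Apply the shoelace (surveyor's) formula: 2A = Σ (x_i·y_{i+1} − x_{i+1}·y_i), indices taken mod 6.
Cross-terms: 81, 123, 60, 198, 12, 28  ⇒  Σ = 502
Area = |Σ|/2 = 251.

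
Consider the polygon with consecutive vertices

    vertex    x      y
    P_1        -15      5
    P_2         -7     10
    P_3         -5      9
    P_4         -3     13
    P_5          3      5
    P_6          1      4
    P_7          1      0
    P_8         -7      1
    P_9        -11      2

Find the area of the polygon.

122

Cross-terms: -115, -13, -38, -54, 7, -4, 1, -3, -25  ⇒  Σ = -244
Area = |Σ|/2 = 122.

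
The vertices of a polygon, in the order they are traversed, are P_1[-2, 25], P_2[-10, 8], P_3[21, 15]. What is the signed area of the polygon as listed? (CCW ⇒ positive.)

Apply the shoelace formula: 2A = Σ (x_i·y_{i+1} − x_{i+1}·y_i), indices taken mod 3.
Σ = (234) + (-318) + (555) = 471
Signed area = Σ/2 = 235.5 (positive ⇒ counter-clockwise traversal).

235.5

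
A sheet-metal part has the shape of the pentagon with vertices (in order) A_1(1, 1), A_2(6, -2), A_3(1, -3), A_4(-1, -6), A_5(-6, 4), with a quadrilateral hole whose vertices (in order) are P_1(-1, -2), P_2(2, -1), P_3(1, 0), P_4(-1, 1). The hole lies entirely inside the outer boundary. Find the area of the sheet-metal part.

36.5

Outer boundary:
Apply the shoelace formula: 2A = Σ (x_i·y_{i+1} − x_{i+1}·y_i), indices taken mod 5.
Cross-terms: -8, -16, -9, -40, -10  ⇒  Σ = -83
Area = |Σ|/2 = 41.5.
Hole:
Cross-terms: 5, 1, 1, 3  ⇒  Σ = 10
Area = |Σ|/2 = 5.
Net area = 41.5 − 5 = 36.5.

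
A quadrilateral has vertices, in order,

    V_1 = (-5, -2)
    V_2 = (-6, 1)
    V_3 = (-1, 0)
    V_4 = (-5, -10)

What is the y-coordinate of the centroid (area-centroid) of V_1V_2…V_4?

Apply the shoelace (surveyor's) formula. First the cross-terms c_i = x_i·y_{i+1} − x_{i+1}·y_i:
  -17, 1, 10, -40  ⇒  2A = -46, A = -23.
Then Σ (y_i + y_{i+1})·c_i = 398, so ȳ = 398 / (6·(-23)) = -199/69.

-199/69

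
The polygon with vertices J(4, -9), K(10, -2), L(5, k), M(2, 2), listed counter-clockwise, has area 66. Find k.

7

The doubled signed area Σ (x_i y_{i+1} − x_{i+1} y_i) is linear in k.
With k=0 it equals 76; the coefficient of k is 8 (from the two edges through L).
So 8·k + 76 = 2·66 = 132 ⇒ k = 7.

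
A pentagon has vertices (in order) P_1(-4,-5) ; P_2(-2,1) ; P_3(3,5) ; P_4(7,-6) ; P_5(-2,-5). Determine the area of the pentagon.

P_1→P_2: (-4)(1) − (-2)(-5) = -14
P_2→P_3: (-2)(5) − (3)(1) = -13
P_3→P_4: (3)(-6) − (7)(5) = -53
P_4→P_5: (7)(-5) − (-2)(-6) = -47
P_5→P_1: (-2)(-5) − (-4)(-5) = -10
Σ = -137
Area = |Σ|/2 = 68.5.

68.5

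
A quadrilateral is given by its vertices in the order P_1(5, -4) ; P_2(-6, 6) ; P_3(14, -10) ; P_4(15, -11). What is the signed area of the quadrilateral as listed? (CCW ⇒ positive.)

-13.5

Cross-terms: 6, -24, -4, -5  ⇒  Σ = -27
Signed area = Σ/2 = -13.5 (negative ⇒ clockwise traversal).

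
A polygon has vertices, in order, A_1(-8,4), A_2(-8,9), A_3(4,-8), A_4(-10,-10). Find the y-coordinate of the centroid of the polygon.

-199/63

Apply the surveyor's formula. First the cross-terms c_i = x_i·y_{i+1} − x_{i+1}·y_i:
  -40, 28, -120, -120  ⇒  2A = -252, A = -126.
Then Σ (y_i + y_{i+1})·c_i = 2388, so ȳ = 2388 / (6·(-126)) = -199/63.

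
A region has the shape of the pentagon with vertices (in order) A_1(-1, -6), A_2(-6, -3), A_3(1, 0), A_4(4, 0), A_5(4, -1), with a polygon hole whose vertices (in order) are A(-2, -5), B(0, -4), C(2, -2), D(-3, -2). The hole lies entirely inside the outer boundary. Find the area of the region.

Outer boundary:
Apply the shoelace (surveyor's) formula: 2A = Σ (x_i·y_{i+1} − x_{i+1}·y_i), indices taken mod 5.
Σ = (-33) + (3) + (0) + (-4) + (-25) = -59
Area = |Σ|/2 = 29.5.
Hole:
Apply the shoelace (surveyor's) formula: 2A = Σ (x_i·y_{i+1} − x_{i+1}·y_i), indices taken mod 4.
Σ = (8) + (8) + (-10) + (11) = 17
Area = |Σ|/2 = 8.5.
Net area = 29.5 − 8.5 = 21.

21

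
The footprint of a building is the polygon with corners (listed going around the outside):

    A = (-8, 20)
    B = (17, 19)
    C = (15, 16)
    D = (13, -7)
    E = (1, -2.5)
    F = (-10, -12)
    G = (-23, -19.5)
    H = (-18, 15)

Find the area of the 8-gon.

Cross-terms: -492, -13, -313, -25.5, -37, -81, -696, -240  ⇒  Σ = -1897.5
Area = |Σ|/2 = 948.75.

948.75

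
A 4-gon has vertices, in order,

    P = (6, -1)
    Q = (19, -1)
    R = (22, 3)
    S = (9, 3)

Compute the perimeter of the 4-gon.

|PQ| = √((13)² + (0)²) = √169 = 13
|QR| = √((3)² + (4)²) = √25 = 5
|RS| = √((-13)² + (0)²) = √169 = 13
|SP| = √((-3)² + (-4)²) = √25 = 5
Perimeter = 13 + 5 + 13 + 5 = 36.

36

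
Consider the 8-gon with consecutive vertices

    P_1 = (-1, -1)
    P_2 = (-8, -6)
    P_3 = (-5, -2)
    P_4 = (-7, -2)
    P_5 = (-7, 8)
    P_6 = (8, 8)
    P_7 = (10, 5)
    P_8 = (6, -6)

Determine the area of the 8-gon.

176

Apply the surveyor's formula: 2A = Σ (x_i·y_{i+1} − x_{i+1}·y_i), indices taken mod 8.
Σ = (-2) + (-14) + (-4) + (-70) + (-120) + (-40) + (-90) + (-12) = -352
Area = |Σ|/2 = 176.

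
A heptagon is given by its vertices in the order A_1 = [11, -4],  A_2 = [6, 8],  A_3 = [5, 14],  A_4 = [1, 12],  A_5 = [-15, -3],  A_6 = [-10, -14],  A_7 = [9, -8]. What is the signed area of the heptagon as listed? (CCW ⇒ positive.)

408.5

Σ = (112) + (44) + (46) + (177) + (180) + (206) + (52) = 817
Signed area = Σ/2 = 408.5 (positive ⇒ counter-clockwise traversal).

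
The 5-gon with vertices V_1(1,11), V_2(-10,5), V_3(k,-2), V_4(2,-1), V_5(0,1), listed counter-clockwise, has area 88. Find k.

-6

Write out the shoelace sum; only the two edges meeting at V_3 involve k:
2·Area = [((-10)·(-2) − k·5) + (k·(-1) − 2·(-2))] + 116
       = -6·k + 140 = 176
⇒ k = -6.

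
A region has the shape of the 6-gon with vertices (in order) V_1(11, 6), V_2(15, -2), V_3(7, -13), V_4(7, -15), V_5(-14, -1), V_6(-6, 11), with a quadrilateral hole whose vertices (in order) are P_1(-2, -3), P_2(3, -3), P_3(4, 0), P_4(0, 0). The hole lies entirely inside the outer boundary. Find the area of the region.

407

Outer boundary:
Σ = (-112) + (-181) + (-14) + (-217) + (-160) + (-157) = -841
Area = |Σ|/2 = 420.5.
Hole:
Apply the shoelace formula: 2A = Σ (x_i·y_{i+1} − x_{i+1}·y_i), indices taken mod 4.
Σ = (15) + (12) + (0) + (0) = 27
Area = |Σ|/2 = 13.5.
Net area = 420.5 − 13.5 = 407.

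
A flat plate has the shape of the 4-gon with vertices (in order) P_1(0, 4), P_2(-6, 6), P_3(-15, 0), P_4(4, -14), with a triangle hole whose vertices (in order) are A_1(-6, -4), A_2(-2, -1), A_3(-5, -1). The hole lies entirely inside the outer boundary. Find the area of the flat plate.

165.5

Outer boundary:
Σ = (24) + (90) + (210) + (16) = 340
Area = |Σ|/2 = 170.
Hole:
Apply Gauss's area formula: 2A = Σ (x_i·y_{i+1} − x_{i+1}·y_i), indices taken mod 3.
Σ = (-2) + (-3) + (14) = 9
Area = |Σ|/2 = 4.5.
Net area = 170 − 4.5 = 165.5.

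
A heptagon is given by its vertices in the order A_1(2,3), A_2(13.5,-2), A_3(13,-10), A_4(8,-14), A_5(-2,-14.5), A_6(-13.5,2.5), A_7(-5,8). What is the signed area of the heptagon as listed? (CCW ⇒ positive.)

Apply the shoelace (surveyor's) formula: 2A = Σ (x_i·y_{i+1} − x_{i+1}·y_i), indices taken mod 7.
Σ = (-44.5) + (-109) + (-102) + (-144) + (-200.75) + (-95.5) + (-31) = -726.75
Signed area = Σ/2 = -363.375 (negative ⇒ clockwise traversal).

-363.375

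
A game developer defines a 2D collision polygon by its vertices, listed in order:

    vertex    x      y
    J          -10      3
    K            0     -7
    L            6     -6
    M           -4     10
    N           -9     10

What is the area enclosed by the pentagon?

Σ = (70) + (42) + (36) + (50) + (73) = 271
Area = |Σ|/2 = 135.5.

135.5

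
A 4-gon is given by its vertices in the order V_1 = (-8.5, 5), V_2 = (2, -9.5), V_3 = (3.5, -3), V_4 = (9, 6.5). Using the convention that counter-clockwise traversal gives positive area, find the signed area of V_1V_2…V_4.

124

V_1→V_2: (-8.5)(-9.5) − (2)(5) = 70.75
V_2→V_3: (2)(-3) − (3.5)(-9.5) = 27.25
V_3→V_4: (3.5)(6.5) − (9)(-3) = 49.75
V_4→V_1: (9)(5) − (-8.5)(6.5) = 100.25
Σ = 248
Signed area = Σ/2 = 124 (positive ⇒ counter-clockwise traversal).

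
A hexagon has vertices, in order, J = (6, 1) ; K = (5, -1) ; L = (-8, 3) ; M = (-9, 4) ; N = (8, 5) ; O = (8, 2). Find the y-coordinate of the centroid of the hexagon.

Apply the surveyor's formula. First the cross-terms c_i = x_i·y_{i+1} − x_{i+1}·y_i:
  -11, 7, -5, -77, -24, -4  ⇒  2A = -114, A = -57.
Then Σ (y_i + y_{i+1})·c_i = -894, so ȳ = -894 / (6·(-57)) = 149/57.

149/57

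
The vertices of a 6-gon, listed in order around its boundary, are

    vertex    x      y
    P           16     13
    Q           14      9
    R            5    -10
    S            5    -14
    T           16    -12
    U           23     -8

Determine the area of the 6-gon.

248

Apply Gauss's area formula: 2A = Σ (x_i·y_{i+1} − x_{i+1}·y_i), indices taken mod 6.
P→Q: (16)(9) − (14)(13) = -38
Q→R: (14)(-10) − (5)(9) = -185
R→S: (5)(-14) − (5)(-10) = -20
S→T: (5)(-12) − (16)(-14) = 164
T→U: (16)(-8) − (23)(-12) = 148
U→P: (23)(13) − (16)(-8) = 427
Σ = 496
Area = |Σ|/2 = 248.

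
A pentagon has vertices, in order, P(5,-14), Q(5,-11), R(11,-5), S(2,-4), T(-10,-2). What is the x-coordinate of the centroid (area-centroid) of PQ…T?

Apply Gauss's area formula. First the cross-terms c_i = x_i·y_{i+1} − x_{i+1}·y_i:
  15, 96, -34, -44, 150  ⇒  2A = 183, A = 91.5.
Then Σ (x_i + x_{i+1})·c_i = 846, so x̄ = 846 / (6·91.5) = 94/61.

94/61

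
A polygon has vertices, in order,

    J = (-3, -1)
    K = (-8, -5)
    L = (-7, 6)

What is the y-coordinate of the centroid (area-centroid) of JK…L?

0

Apply the surveyor's formula. First the cross-terms c_i = x_i·y_{i+1} − x_{i+1}·y_i:
  7, -83, 25  ⇒  2A = -51, A = -25.5.
Then Σ (y_i + y_{i+1})·c_i = 0, so ȳ = 0 / (6·(-25.5)) = 0.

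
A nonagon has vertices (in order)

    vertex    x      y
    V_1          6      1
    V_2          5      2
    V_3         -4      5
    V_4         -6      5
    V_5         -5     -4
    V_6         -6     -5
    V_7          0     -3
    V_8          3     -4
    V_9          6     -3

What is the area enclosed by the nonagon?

Σ = (7) + (33) + (10) + (49) + (1) + (18) + (9) + (15) + (24) = 166
Area = |Σ|/2 = 83.

83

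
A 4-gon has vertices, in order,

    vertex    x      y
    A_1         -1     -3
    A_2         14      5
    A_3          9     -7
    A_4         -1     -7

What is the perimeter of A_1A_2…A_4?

|A_1A_2| = √((15)² + (8)²) = √289 = 17
|A_2A_3| = √((-5)² + (-12)²) = √169 = 13
|A_3A_4| = √((-10)² + (0)²) = √100 = 10
|A_4A_1| = √((0)² + (4)²) = √16 = 4
Perimeter = 17 + 13 + 10 + 4 = 44.

44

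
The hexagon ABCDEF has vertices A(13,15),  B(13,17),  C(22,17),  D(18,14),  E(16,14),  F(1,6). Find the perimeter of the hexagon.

50

|AB| = √((0)² + (2)²) = √4 = 2
|BC| = √((9)² + (0)²) = √81 = 9
|CD| = √((-4)² + (-3)²) = √25 = 5
|DE| = √((-2)² + (0)²) = √4 = 2
|EF| = √((-15)² + (-8)²) = √289 = 17
|FA| = √((12)² + (9)²) = √225 = 15
Perimeter = 2 + 9 + 5 + 2 + 17 + 15 = 50.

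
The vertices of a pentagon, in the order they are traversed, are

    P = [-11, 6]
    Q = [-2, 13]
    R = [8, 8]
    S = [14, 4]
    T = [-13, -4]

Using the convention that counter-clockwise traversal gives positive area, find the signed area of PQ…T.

Apply Gauss's area formula: 2A = Σ (x_i·y_{i+1} − x_{i+1}·y_i), indices taken mod 5.
Σ = (-131) + (-120) + (-80) + (-4) + (-122) = -457
Signed area = Σ/2 = -228.5 (negative ⇒ clockwise traversal).

-228.5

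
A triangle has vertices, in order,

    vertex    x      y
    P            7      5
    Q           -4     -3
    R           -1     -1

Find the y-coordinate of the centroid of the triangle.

1/3

Apply Gauss's area formula. First the cross-terms c_i = x_i·y_{i+1} − x_{i+1}·y_i:
  -1, 1, 2  ⇒  2A = 2, A = 1.
Then Σ (y_i + y_{i+1})·c_i = 2, so ȳ = 2 / (6·1) = 1/3.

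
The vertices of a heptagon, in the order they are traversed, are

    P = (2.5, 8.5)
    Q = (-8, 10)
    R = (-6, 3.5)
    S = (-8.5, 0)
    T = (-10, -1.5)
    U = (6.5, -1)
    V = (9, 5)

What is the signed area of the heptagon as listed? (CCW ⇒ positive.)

Apply Gauss's area formula: 2A = Σ (x_i·y_{i+1} − x_{i+1}·y_i), indices taken mod 7.
Cross-terms: 93, 32, 29.75, 12.75, 19.75, 41.5, 64  ⇒  Σ = 292.75
Signed area = Σ/2 = 146.375 (positive ⇒ counter-clockwise traversal).

146.375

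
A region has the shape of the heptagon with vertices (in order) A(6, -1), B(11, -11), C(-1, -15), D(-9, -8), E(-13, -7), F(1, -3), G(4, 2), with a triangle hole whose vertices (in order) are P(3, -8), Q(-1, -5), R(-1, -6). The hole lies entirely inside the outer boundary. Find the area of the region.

Outer boundary:
Apply the shoelace (surveyor's) formula: 2A = Σ (x_i·y_{i+1} − x_{i+1}·y_i), indices taken mod 7.
Σ = (-55) + (-176) + (-127) + (-41) + (46) + (14) + (-16) = -355
Area = |Σ|/2 = 177.5.
Hole:
Apply the shoelace formula: 2A = Σ (x_i·y_{i+1} − x_{i+1}·y_i), indices taken mod 3.
Σ = (-23) + (1) + (26) = 4
Area = |Σ|/2 = 2.
Net area = 177.5 − 2 = 175.5.

175.5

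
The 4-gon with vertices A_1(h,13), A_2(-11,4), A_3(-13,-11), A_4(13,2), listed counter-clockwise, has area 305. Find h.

4

The doubled signed area Σ (x_i y_{i+1} − x_{i+1} y_i) is linear in h.
With h=0 it equals 602; the coefficient of h is 2 (from the two edges through A_1).
So 2·h + 602 = 2·305 = 610 ⇒ h = 4.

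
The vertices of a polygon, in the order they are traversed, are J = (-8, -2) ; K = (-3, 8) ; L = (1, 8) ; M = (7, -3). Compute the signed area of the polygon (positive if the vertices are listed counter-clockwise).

-99.5

J→K: (-8)(8) − (-3)(-2) = -70
K→L: (-3)(8) − (1)(8) = -32
L→M: (1)(-3) − (7)(8) = -59
M→J: (7)(-2) − (-8)(-3) = -38
Σ = -199
Signed area = Σ/2 = -99.5 (negative ⇒ clockwise traversal).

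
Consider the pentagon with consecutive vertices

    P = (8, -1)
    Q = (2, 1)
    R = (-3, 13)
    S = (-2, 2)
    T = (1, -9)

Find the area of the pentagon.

73

Apply Gauss's area formula: 2A = Σ (x_i·y_{i+1} − x_{i+1}·y_i), indices taken mod 5.
Σ = (10) + (29) + (20) + (16) + (71) = 146
Area = |Σ|/2 = 73.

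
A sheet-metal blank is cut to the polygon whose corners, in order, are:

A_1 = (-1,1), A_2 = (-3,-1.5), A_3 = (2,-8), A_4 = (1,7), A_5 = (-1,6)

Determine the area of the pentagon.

35.75

Apply the shoelace formula: 2A = Σ (x_i·y_{i+1} − x_{i+1}·y_i), indices taken mod 5.
Cross-terms: 4.5, 27, 22, 13, 5  ⇒  Σ = 71.5
Area = |Σ|/2 = 35.75.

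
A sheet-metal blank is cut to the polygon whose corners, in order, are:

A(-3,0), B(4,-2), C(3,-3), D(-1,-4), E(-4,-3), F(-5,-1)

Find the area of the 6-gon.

21

Apply the surveyor's formula: 2A = Σ (x_i·y_{i+1} − x_{i+1}·y_i), indices taken mod 6.
Cross-terms: 6, -6, -15, -13, -11, -3  ⇒  Σ = -42
Area = |Σ|/2 = 21.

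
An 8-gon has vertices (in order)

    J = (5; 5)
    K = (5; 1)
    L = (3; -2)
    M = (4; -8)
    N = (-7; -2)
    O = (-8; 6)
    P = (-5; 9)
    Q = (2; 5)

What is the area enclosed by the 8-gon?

135.5

Apply the shoelace (surveyor's) formula: 2A = Σ (x_i·y_{i+1} − x_{i+1}·y_i), indices taken mod 8.
Cross-terms: -20, -13, -16, -64, -58, -42, -43, -15  ⇒  Σ = -271
Area = |Σ|/2 = 135.5.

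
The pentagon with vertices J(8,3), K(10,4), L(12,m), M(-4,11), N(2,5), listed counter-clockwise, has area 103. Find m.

The doubled signed area Σ (x_i y_{i+1} − x_{i+1} y_i) is linear in m.
With m=0 it equals 10; the coefficient of m is 14 (from the two edges through L).
So 14·m + 10 = 2·103 = 206 ⇒ m = 14.

14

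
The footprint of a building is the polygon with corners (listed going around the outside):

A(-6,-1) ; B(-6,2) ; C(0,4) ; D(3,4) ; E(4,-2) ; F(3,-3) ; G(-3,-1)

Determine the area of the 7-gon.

48.5

A→B: (-6)(2) − (-6)(-1) = -18
B→C: (-6)(4) − (0)(2) = -24
C→D: (0)(4) − (3)(4) = -12
D→E: (3)(-2) − (4)(4) = -22
E→F: (4)(-3) − (3)(-2) = -6
F→G: (3)(-1) − (-3)(-3) = -12
G→A: (-3)(-1) − (-6)(-1) = -3
Σ = -97
Area = |Σ|/2 = 48.5.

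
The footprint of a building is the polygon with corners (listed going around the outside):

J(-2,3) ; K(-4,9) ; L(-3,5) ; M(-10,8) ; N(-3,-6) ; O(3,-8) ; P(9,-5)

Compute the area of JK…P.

J→K: (-2)(9) − (-4)(3) = -6
K→L: (-4)(5) − (-3)(9) = 7
L→M: (-3)(8) − (-10)(5) = 26
M→N: (-10)(-6) − (-3)(8) = 84
N→O: (-3)(-8) − (3)(-6) = 42
O→P: (3)(-5) − (9)(-8) = 57
P→J: (9)(3) − (-2)(-5) = 17
Σ = 227
Area = |Σ|/2 = 113.5.

113.5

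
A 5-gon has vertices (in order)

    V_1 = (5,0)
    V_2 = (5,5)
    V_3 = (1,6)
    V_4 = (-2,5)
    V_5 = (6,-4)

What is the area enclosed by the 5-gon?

Apply the shoelace (surveyor's) formula: 2A = Σ (x_i·y_{i+1} − x_{i+1}·y_i), indices taken mod 5.
V_1→V_2: (5)(5) − (5)(0) = 25
V_2→V_3: (5)(6) − (1)(5) = 25
V_3→V_4: (1)(5) − (-2)(6) = 17
V_4→V_5: (-2)(-4) − (6)(5) = -22
V_5→V_1: (6)(0) − (5)(-4) = 20
Σ = 65
Area = |Σ|/2 = 32.5.

32.5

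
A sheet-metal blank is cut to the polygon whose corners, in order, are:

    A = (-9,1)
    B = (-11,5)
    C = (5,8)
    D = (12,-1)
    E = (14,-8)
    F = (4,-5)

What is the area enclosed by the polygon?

204.5

Apply the shoelace formula: 2A = Σ (x_i·y_{i+1} − x_{i+1}·y_i), indices taken mod 6.
Cross-terms: -34, -113, -101, -82, -38, -41  ⇒  Σ = -409
Area = |Σ|/2 = 204.5.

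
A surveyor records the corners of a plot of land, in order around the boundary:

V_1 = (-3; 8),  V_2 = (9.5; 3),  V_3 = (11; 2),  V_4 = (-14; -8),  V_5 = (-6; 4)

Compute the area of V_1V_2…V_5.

149.5

Apply Gauss's area formula: 2A = Σ (x_i·y_{i+1} − x_{i+1}·y_i), indices taken mod 5.
Σ = (-85) + (-14) + (-60) + (-104) + (-36) = -299
Area = |Σ|/2 = 149.5.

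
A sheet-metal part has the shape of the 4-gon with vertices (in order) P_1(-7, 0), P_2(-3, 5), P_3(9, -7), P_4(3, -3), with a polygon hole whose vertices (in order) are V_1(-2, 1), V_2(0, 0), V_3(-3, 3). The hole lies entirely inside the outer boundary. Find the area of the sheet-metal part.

Outer boundary:
Apply Gauss's area formula: 2A = Σ (x_i·y_{i+1} − x_{i+1}·y_i), indices taken mod 4.
Σ = (-35) + (-24) + (-6) + (-21) = -86
Area = |Σ|/2 = 43.
Hole:
Apply the shoelace formula: 2A = Σ (x_i·y_{i+1} − x_{i+1}·y_i), indices taken mod 3.
Cross-terms: 0, 0, 3  ⇒  Σ = 3
Area = |Σ|/2 = 1.5.
Net area = 43 − 1.5 = 41.5.

41.5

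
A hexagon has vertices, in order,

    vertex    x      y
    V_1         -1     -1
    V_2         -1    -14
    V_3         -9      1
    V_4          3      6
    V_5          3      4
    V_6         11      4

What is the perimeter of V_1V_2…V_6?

66

|V_1V_2| = √((0)² + (-13)²) = √169 = 13
|V_2V_3| = √((-8)² + (15)²) = √289 = 17
|V_3V_4| = √((12)² + (5)²) = √169 = 13
|V_4V_5| = √((0)² + (-2)²) = √4 = 2
|V_5V_6| = √((8)² + (0)²) = √64 = 8
|V_6V_1| = √((-12)² + (-5)²) = √169 = 13
Perimeter = 13 + 17 + 13 + 2 + 8 + 13 = 66.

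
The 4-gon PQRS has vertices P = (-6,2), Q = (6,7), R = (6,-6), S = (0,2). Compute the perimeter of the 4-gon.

|PQ| = √((12)² + (5)²) = √169 = 13
|QR| = √((0)² + (-13)²) = √169 = 13
|RS| = √((-6)² + (8)²) = √100 = 10
|SP| = √((-6)² + (0)²) = √36 = 6
Perimeter = 13 + 13 + 10 + 6 = 42.

42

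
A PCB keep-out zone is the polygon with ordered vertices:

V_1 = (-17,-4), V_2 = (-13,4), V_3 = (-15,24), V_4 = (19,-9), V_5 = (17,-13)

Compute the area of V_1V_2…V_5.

Apply Gauss's area formula: 2A = Σ (x_i·y_{i+1} − x_{i+1}·y_i), indices taken mod 5.
Cross-terms: -120, -252, -321, -94, -289  ⇒  Σ = -1076
Area = |Σ|/2 = 538.

538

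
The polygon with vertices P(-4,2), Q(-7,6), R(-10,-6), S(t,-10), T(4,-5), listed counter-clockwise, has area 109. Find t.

The doubled signed area Σ (x_i y_{i+1} − x_{i+1} y_i) is linear in t.
With t=0 it equals 220; the coefficient of t is 1 (from the two edges through S).
So 1·t + 220 = 2·109 = 218 ⇒ t = -2.

-2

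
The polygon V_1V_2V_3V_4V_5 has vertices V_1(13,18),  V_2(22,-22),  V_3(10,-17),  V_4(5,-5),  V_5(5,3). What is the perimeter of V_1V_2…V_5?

92

|V_1V_2| = √((9)² + (-40)²) = √1681 = 41
|V_2V_3| = √((-12)² + (5)²) = √169 = 13
|V_3V_4| = √((-5)² + (12)²) = √169 = 13
|V_4V_5| = √((0)² + (8)²) = √64 = 8
|V_5V_1| = √((8)² + (15)²) = √289 = 17
Perimeter = 41 + 13 + 13 + 8 + 17 = 92.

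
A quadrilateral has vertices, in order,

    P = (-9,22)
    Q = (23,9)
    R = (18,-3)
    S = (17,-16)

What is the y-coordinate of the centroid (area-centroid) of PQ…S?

Apply the surveyor's formula. First the cross-terms c_i = x_i·y_{i+1} − x_{i+1}·y_i:
  -587, -231, -237, 230  ⇒  2A = -825, A = -412.5.
Then Σ (y_i + y_{i+1})·c_i = -13700, so ȳ = -13700 / (6·(-412.5)) = 548/99.

548/99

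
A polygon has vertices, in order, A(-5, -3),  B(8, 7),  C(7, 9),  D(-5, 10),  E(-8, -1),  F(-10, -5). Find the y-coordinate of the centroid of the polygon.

1018/247

Apply the shoelace formula. First the cross-terms c_i = x_i·y_{i+1} − x_{i+1}·y_i:
  -11, 23, 115, 85, 30, 5  ⇒  2A = 247, A = 123.5.
Then Σ (y_i + y_{i+1})·c_i = 3054, so ȳ = 3054 / (6·123.5) = 1018/247.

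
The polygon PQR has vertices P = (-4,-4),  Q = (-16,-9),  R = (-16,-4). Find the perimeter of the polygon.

|PQ| = √((-12)² + (-5)²) = √169 = 13
|QR| = √((0)² + (5)²) = √25 = 5
|RP| = √((12)² + (0)²) = √144 = 12
Perimeter = 13 + 5 + 12 = 30.

30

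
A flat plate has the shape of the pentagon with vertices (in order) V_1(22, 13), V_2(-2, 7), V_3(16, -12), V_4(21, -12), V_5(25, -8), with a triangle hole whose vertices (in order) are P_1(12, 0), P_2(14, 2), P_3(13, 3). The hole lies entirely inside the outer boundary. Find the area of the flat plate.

Outer boundary:
Apply Gauss's area formula: 2A = Σ (x_i·y_{i+1} − x_{i+1}·y_i), indices taken mod 5.
Cross-terms: 180, -88, 60, 132, 501  ⇒  Σ = 785
Area = |Σ|/2 = 392.5.
Hole:
Apply the shoelace formula: 2A = Σ (x_i·y_{i+1} − x_{i+1}·y_i), indices taken mod 3.
P_1→P_2: (12)(2) − (14)(0) = 24
P_2→P_3: (14)(3) − (13)(2) = 16
P_3→P_1: (13)(0) − (12)(3) = -36
Σ = 4
Area = |Σ|/2 = 2.
Net area = 392.5 − 2 = 390.5.

390.5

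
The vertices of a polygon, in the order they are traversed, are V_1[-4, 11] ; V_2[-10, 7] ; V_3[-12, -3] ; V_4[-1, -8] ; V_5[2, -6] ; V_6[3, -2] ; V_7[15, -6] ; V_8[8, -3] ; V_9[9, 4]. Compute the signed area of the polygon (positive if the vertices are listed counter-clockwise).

257

Apply the surveyor's formula: 2A = Σ (x_i·y_{i+1} − x_{i+1}·y_i), indices taken mod 9.
Cross-terms: 82, 114, 93, 22, 14, 12, 3, 59, 115  ⇒  Σ = 514
Signed area = Σ/2 = 257 (positive ⇒ counter-clockwise traversal).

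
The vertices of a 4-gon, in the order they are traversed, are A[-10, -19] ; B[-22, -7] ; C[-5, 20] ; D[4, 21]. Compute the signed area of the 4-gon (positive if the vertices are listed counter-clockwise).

A→B: (-10)(-7) − (-22)(-19) = -348
B→C: (-22)(20) − (-5)(-7) = -475
C→D: (-5)(21) − (4)(20) = -185
D→A: (4)(-19) − (-10)(21) = 134
Σ = -874
Signed area = Σ/2 = -437 (negative ⇒ clockwise traversal).

-437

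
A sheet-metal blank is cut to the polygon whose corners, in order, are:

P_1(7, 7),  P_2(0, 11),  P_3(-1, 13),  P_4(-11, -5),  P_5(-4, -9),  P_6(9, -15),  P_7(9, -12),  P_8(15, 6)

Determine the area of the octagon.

390

Cross-terms: 77, 11, 148, 79, 141, 27, 234, 63  ⇒  Σ = 780
Area = |Σ|/2 = 390.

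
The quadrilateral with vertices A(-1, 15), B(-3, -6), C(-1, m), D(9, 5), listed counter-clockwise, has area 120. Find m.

-5

Write out the shoelace sum; only the two edges meeting at C involve m:
2·Area = [((-3)·m − (-1)·(-6)) + ((-1)·5 − 9·m)] + 191
       = -12·m + 180 = 240
⇒ m = -5.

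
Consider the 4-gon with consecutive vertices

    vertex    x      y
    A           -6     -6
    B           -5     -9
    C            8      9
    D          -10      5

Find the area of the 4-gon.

135.5

Apply Gauss's area formula: 2A = Σ (x_i·y_{i+1} − x_{i+1}·y_i), indices taken mod 4.
Σ = (24) + (27) + (130) + (90) = 271
Area = |Σ|/2 = 135.5.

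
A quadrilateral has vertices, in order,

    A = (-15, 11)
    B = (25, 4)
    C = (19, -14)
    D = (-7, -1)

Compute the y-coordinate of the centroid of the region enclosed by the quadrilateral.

-7/291

Apply the surveyor's formula. First the cross-terms c_i = x_i·y_{i+1} − x_{i+1}·y_i:
  -335, -426, -117, -92  ⇒  2A = -970, A = -485.
Then Σ (y_i + y_{i+1})·c_i = 70, so ȳ = 70 / (6·(-485)) = -7/291.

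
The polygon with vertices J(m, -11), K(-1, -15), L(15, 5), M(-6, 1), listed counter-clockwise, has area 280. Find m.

-15

Write out the shoelace sum; only the two edges meeting at J involve m:
2·Area = [((-6)·(-11) − m·1) + (m·(-15) − (-1)·(-11))] + 265
       = -16·m + 320 = 560
⇒ m = -15.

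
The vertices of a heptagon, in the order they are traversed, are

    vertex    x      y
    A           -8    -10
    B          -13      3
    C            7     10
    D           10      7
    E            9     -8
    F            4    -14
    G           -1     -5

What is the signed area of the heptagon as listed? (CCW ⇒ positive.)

-328.5

A→B: (-8)(3) − (-13)(-10) = -154
B→C: (-13)(10) − (7)(3) = -151
C→D: (7)(7) − (10)(10) = -51
D→E: (10)(-8) − (9)(7) = -143
E→F: (9)(-14) − (4)(-8) = -94
F→G: (4)(-5) − (-1)(-14) = -34
G→A: (-1)(-10) − (-8)(-5) = -30
Σ = -657
Signed area = Σ/2 = -328.5 (negative ⇒ clockwise traversal).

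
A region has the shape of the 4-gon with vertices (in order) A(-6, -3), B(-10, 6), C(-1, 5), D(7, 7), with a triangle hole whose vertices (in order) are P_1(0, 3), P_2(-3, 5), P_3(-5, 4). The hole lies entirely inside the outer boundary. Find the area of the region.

Outer boundary:
Apply the surveyor's formula: 2A = Σ (x_i·y_{i+1} − x_{i+1}·y_i), indices taken mod 4.
Cross-terms: -66, -44, -42, 21  ⇒  Σ = -131
Area = |Σ|/2 = 65.5.
Hole:
Apply the surveyor's formula: 2A = Σ (x_i·y_{i+1} − x_{i+1}·y_i), indices taken mod 3.
Σ = (9) + (13) + (-15) = 7
Area = |Σ|/2 = 3.5.
Net area = 65.5 − 3.5 = 62.

62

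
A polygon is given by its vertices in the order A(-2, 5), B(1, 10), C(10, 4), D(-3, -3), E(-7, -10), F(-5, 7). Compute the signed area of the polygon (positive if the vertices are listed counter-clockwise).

-120

A→B: (-2)(10) − (1)(5) = -25
B→C: (1)(4) − (10)(10) = -96
C→D: (10)(-3) − (-3)(4) = -18
D→E: (-3)(-10) − (-7)(-3) = 9
E→F: (-7)(7) − (-5)(-10) = -99
F→A: (-5)(5) − (-2)(7) = -11
Σ = -240
Signed area = Σ/2 = -120 (negative ⇒ clockwise traversal).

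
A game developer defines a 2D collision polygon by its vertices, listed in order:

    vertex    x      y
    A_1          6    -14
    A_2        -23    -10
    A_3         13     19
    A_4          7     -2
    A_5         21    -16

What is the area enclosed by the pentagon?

558

Apply the shoelace formula: 2A = Σ (x_i·y_{i+1} − x_{i+1}·y_i), indices taken mod 5.
A_1→A_2: (6)(-10) − (-23)(-14) = -382
A_2→A_3: (-23)(19) − (13)(-10) = -307
A_3→A_4: (13)(-2) − (7)(19) = -159
A_4→A_5: (7)(-16) − (21)(-2) = -70
A_5→A_1: (21)(-14) − (6)(-16) = -198
Σ = -1116
Area = |Σ|/2 = 558.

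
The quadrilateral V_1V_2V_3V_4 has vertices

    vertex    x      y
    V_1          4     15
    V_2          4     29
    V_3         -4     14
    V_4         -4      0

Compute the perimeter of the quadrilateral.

|V_1V_2| = √((0)² + (14)²) = √196 = 14
|V_2V_3| = √((-8)² + (-15)²) = √289 = 17
|V_3V_4| = √((0)² + (-14)²) = √196 = 14
|V_4V_1| = √((8)² + (15)²) = √289 = 17
Perimeter = 14 + 17 + 14 + 17 = 62.

62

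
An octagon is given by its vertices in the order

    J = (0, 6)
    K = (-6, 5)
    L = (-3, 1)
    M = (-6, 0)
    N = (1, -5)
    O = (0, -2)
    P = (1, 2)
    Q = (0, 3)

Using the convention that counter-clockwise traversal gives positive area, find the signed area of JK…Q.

42

Apply the surveyor's formula: 2A = Σ (x_i·y_{i+1} − x_{i+1}·y_i), indices taken mod 8.
Cross-terms: 36, 9, 6, 30, -2, 2, 3, 0  ⇒  Σ = 84
Signed area = Σ/2 = 42 (positive ⇒ counter-clockwise traversal).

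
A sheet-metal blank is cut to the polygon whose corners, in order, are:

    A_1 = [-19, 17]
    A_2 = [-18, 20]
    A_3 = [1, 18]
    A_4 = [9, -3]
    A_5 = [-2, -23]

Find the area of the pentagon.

633.5

Apply Gauss's area formula: 2A = Σ (x_i·y_{i+1} − x_{i+1}·y_i), indices taken mod 5.
A_1→A_2: (-19)(20) − (-18)(17) = -74
A_2→A_3: (-18)(18) − (1)(20) = -344
A_3→A_4: (1)(-3) − (9)(18) = -165
A_4→A_5: (9)(-23) − (-2)(-3) = -213
A_5→A_1: (-2)(17) − (-19)(-23) = -471
Σ = -1267
Area = |Σ|/2 = 633.5.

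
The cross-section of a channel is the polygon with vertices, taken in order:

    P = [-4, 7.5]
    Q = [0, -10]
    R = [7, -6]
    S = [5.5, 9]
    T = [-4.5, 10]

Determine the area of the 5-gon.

Cross-terms: 40, 70, 96, 95.5, 6.25  ⇒  Σ = 307.75
Area = |Σ|/2 = 153.875.

153.875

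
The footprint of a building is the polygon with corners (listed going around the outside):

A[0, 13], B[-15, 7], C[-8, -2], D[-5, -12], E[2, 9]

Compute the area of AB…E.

186

Σ = (195) + (86) + (86) + (-21) + (26) = 372
Area = |Σ|/2 = 186.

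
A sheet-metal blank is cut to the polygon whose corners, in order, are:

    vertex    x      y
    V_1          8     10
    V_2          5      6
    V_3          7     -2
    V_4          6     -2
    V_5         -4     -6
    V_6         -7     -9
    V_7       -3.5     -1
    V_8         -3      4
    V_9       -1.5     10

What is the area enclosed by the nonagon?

Apply the shoelace (surveyor's) formula: 2A = Σ (x_i·y_{i+1} − x_{i+1}·y_i), indices taken mod 9.
Σ = (-2) + (-52) + (-2) + (-44) + (-6) + (-24.5) + (-17) + (-24) + (-95) = -266.5
Area = |Σ|/2 = 133.25.

133.25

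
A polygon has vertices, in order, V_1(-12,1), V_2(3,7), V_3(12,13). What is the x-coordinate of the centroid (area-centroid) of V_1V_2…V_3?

1

Apply the shoelace (surveyor's) formula. First the cross-terms c_i = x_i·y_{i+1} − x_{i+1}·y_i:
  -87, -45, 168  ⇒  2A = 36, A = 18.
Then Σ (x_i + x_{i+1})·c_i = 108, so x̄ = 108 / (6·18) = 1.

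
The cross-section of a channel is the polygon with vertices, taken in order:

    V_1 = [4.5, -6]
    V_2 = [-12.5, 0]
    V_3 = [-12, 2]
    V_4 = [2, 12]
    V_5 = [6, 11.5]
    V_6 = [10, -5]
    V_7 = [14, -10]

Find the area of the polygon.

Apply the shoelace (surveyor's) formula: 2A = Σ (x_i·y_{i+1} − x_{i+1}·y_i), indices taken mod 7.
Σ = (-75) + (-25) + (-148) + (-49) + (-145) + (-30) + (-39) = -511
Area = |Σ|/2 = 255.5.

255.5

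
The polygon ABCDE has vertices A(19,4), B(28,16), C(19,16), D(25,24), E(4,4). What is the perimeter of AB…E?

78

|AB| = √((9)² + (12)²) = √225 = 15
|BC| = √((-9)² + (0)²) = √81 = 9
|CD| = √((6)² + (8)²) = √100 = 10
|DE| = √((-21)² + (-20)²) = √841 = 29
|EA| = √((15)² + (0)²) = √225 = 15
Perimeter = 15 + 9 + 10 + 29 + 15 = 78.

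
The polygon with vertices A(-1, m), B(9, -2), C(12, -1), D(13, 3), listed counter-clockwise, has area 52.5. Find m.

9

The doubled signed area Σ (x_i y_{i+1} − x_{i+1} y_i) is linear in m.
With m=0 it equals 69; the coefficient of m is 4 (from the two edges through A).
So 4·m + 69 = 2·52.5 = 105 ⇒ m = 9.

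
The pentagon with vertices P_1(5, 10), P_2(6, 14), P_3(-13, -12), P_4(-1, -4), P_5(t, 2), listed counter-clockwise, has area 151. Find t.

The doubled signed area Σ (x_i y_{i+1} − x_{i+1} y_i) is linear in t.
With t=0 it equals 148; the coefficient of t is 14 (from the two edges through P_5).
So 14·t + 148 = 2·151 = 302 ⇒ t = 11.

11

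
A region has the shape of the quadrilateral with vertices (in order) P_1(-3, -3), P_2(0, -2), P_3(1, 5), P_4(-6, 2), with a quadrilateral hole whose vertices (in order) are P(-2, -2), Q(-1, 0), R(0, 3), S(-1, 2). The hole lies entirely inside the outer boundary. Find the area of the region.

30

Outer boundary:
P_1→P_2: (-3)(-2) − (0)(-3) = 6
P_2→P_3: (0)(5) − (1)(-2) = 2
P_3→P_4: (1)(2) − (-6)(5) = 32
P_4→P_1: (-6)(-3) − (-3)(2) = 24
Σ = 64
Area = |Σ|/2 = 32.
Hole:
Apply the shoelace (surveyor's) formula: 2A = Σ (x_i·y_{i+1} − x_{i+1}·y_i), indices taken mod 4.
Σ = (-2) + (-3) + (3) + (6) = 4
Area = |Σ|/2 = 2.
Net area = 32 − 2 = 30.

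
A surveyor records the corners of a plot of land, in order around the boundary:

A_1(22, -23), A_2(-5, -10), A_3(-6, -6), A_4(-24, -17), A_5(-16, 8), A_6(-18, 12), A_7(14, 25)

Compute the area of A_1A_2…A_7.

1204.5

A_1→A_2: (22)(-10) − (-5)(-23) = -335
A_2→A_3: (-5)(-6) − (-6)(-10) = -30
A_3→A_4: (-6)(-17) − (-24)(-6) = -42
A_4→A_5: (-24)(8) − (-16)(-17) = -464
A_5→A_6: (-16)(12) − (-18)(8) = -48
A_6→A_7: (-18)(25) − (14)(12) = -618
A_7→A_1: (14)(-23) − (22)(25) = -872
Σ = -2409
Area = |Σ|/2 = 1204.5.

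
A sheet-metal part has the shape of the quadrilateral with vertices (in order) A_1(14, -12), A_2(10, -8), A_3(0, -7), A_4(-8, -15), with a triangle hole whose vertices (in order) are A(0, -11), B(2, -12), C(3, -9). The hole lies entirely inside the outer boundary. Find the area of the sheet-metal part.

90.5

Outer boundary:
Apply the surveyor's formula: 2A = Σ (x_i·y_{i+1} − x_{i+1}·y_i), indices taken mod 4.
A_1→A_2: (14)(-8) − (10)(-12) = 8
A_2→A_3: (10)(-7) − (0)(-8) = -70
A_3→A_4: (0)(-15) − (-8)(-7) = -56
A_4→A_1: (-8)(-12) − (14)(-15) = 306
Σ = 188
Area = |Σ|/2 = 94.
Hole:
Apply the surveyor's formula: 2A = Σ (x_i·y_{i+1} − x_{i+1}·y_i), indices taken mod 3.
Σ = (22) + (18) + (-33) = 7
Area = |Σ|/2 = 3.5.
Net area = 94 − 3.5 = 90.5.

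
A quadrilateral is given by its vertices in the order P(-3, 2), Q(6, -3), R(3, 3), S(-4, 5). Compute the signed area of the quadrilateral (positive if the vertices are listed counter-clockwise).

P→Q: (-3)(-3) − (6)(2) = -3
Q→R: (6)(3) − (3)(-3) = 27
R→S: (3)(5) − (-4)(3) = 27
S→P: (-4)(2) − (-3)(5) = 7
Σ = 58
Signed area = Σ/2 = 29 (positive ⇒ counter-clockwise traversal).

29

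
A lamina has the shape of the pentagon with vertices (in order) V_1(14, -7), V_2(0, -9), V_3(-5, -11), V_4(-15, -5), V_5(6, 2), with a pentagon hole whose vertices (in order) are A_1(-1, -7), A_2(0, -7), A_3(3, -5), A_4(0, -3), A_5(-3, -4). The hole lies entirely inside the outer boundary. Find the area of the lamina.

Outer boundary:
Apply the shoelace (surveyor's) formula: 2A = Σ (x_i·y_{i+1} − x_{i+1}·y_i), indices taken mod 5.
Cross-terms: -126, -45, -140, 0, -70  ⇒  Σ = -381
Area = |Σ|/2 = 190.5.
Hole:
Σ = (7) + (21) + (-9) + (-9) + (17) = 27
Area = |Σ|/2 = 13.5.
Net area = 190.5 − 13.5 = 177.

177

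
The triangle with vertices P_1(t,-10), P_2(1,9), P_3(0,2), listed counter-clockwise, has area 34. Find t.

8

Write out the shoelace sum; only the two edges meeting at P_1 involve t:
2·Area = [(0·(-10) − t·2) + (t·9 − 1·(-10))] + 2
       = 7·t + 12 = 68
⇒ t = 8.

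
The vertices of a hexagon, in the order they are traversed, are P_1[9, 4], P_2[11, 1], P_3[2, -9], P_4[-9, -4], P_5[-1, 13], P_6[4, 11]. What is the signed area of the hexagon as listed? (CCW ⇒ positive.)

Σ = (-35) + (-101) + (-89) + (-121) + (-63) + (-83) = -492
Signed area = Σ/2 = -246 (negative ⇒ clockwise traversal).

-246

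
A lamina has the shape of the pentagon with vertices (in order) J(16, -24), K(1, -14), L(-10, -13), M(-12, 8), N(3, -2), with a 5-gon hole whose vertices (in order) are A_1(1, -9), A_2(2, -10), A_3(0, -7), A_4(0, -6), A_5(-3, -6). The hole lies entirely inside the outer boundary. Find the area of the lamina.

Outer boundary:
Apply the surveyor's formula: 2A = Σ (x_i·y_{i+1} − x_{i+1}·y_i), indices taken mod 5.
Σ = (-200) + (-153) + (-236) + (0) + (-40) = -629
Area = |Σ|/2 = 314.5.
Hole:
Apply the surveyor's formula: 2A = Σ (x_i·y_{i+1} − x_{i+1}·y_i), indices taken mod 5.
A_1→A_2: (1)(-10) − (2)(-9) = 8
A_2→A_3: (2)(-7) − (0)(-10) = -14
A_3→A_4: (0)(-6) − (0)(-7) = 0
A_4→A_5: (0)(-6) − (-3)(-6) = -18
A_5→A_1: (-3)(-9) − (1)(-6) = 33
Σ = 9
Area = |Σ|/2 = 4.5.
Net area = 314.5 − 4.5 = 310.

310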